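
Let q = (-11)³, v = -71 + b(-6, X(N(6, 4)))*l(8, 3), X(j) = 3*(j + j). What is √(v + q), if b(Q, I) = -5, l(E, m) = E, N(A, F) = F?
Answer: I*√1442 ≈ 37.974*I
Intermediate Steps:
X(j) = 6*j (X(j) = 3*(2*j) = 6*j)
v = -111 (v = -71 - 5*8 = -71 - 40 = -111)
q = -1331
√(v + q) = √(-111 - 1331) = √(-1442) = I*√1442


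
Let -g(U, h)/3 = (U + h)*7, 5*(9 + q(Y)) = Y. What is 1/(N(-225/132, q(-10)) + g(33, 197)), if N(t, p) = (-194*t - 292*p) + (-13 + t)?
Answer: -44/57289 ≈ -0.00076804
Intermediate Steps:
q(Y) = -9 + Y/5
g(U, h) = -21*U - 21*h (g(U, h) = -3*(U + h)*7 = -3*(7*U + 7*h) = -21*U - 21*h)
N(t, p) = -13 - 292*p - 193*t (N(t, p) = (-292*p - 194*t) + (-13 + t) = -13 - 292*p - 193*t)
1/(N(-225/132, q(-10)) + g(33, 197)) = 1/((-13 - 292*(-9 + (⅕)*(-10)) - (-43425)/132) + (-21*33 - 21*197)) = 1/((-13 - 292*(-9 - 2) - (-43425)/132) + (-693 - 4137)) = 1/((-13 - 292*(-11) - 193*(-75/44)) - 4830) = 1/((-13 + 3212 + 14475/44) - 4830) = 1/(155231/44 - 4830) = 1/(-57289/44) = -44/57289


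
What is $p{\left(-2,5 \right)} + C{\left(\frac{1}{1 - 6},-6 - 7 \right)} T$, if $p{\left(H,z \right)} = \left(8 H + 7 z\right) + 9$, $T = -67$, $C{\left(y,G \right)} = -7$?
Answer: $497$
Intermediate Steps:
$p{\left(H,z \right)} = 9 + 7 z + 8 H$ ($p{\left(H,z \right)} = \left(7 z + 8 H\right) + 9 = 9 + 7 z + 8 H$)
$p{\left(-2,5 \right)} + C{\left(\frac{1}{1 - 6},-6 - 7 \right)} T = \left(9 + 7 \cdot 5 + 8 \left(-2\right)\right) - -469 = \left(9 + 35 - 16\right) + 469 = 28 + 469 = 497$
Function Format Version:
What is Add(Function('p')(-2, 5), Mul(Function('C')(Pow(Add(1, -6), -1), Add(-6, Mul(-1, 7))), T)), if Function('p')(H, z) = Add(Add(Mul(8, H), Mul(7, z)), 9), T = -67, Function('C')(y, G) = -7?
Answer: 497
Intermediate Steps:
Function('p')(H, z) = Add(9, Mul(7, z), Mul(8, H)) (Function('p')(H, z) = Add(Add(Mul(7, z), Mul(8, H)), 9) = Add(9, Mul(7, z), Mul(8, H)))
Add(Function('p')(-2, 5), Mul(Function('C')(Pow(Add(1, -6), -1), Add(-6, Mul(-1, 7))), T)) = Add(Add(9, Mul(7, 5), Mul(8, -2)), Mul(-7, -67)) = Add(Add(9, 35, -16), 469) = Add(28, 469) = 497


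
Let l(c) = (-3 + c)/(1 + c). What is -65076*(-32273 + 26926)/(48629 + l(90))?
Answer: 15832242426/2212663 ≈ 7155.3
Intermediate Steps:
l(c) = (-3 + c)/(1 + c)
-65076*(-32273 + 26926)/(48629 + l(90)) = -65076*(-32273 + 26926)/(48629 + (-3 + 90)/(1 + 90)) = -65076*(-5347/(48629 + 87/91)) = -65076/((4425326/91)*(-1/5347)) = -65076/(-4425326/486577) = -65076*(-486577/4425326) = 15832242426/2212663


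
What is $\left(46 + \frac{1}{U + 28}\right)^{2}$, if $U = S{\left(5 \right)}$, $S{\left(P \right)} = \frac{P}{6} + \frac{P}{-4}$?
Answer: $\frac{232196644}{109561} \approx 2119.3$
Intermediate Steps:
$S{\left(P \right)} = - \frac{P}{12}$ ($S{\left(P \right)} = P \frac{1}{6} + P \left(- \frac{1}{4}\right) = \frac{P}{6} - \frac{P}{4} = - \frac{P}{12}$)
$U = - \frac{5}{12}$ ($U = \left(- \frac{1}{12}\right) 5 = - \frac{5}{12} \approx -0.41667$)
$\left(46 + \frac{1}{U + 28}\right)^{2} = \left(46 + \frac{1}{- \frac{5}{12} + 28}\right)^{2} = \left(46 + \frac{1}{\frac{331}{12}}\right)^{2} = \left(46 + \frac{12}{331}\right)^{2} = \left(\frac{15238}{331}\right)^{2} = \frac{232196644}{109561}$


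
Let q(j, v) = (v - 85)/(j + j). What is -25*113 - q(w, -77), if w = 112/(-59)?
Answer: -321179/112 ≈ -2867.7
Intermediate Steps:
w = -112/59 (w = 112*(-1/59) = -112/59 ≈ -1.8983)
q(j, v) = (-85 + v)/(2*j) (q(j, v) = (-85 + v)/((2*j)) = (-85 + v)*(1/(2*j)) = (-85 + v)/(2*j))
-25*113 - q(w, -77) = -25*113 - (-85 - 77)/(2*(-112/59)) = -2825 - (-59)*(-162)/(2*112) = -2825 - 1*4779/112 = -2825 - 4779/112 = -321179/112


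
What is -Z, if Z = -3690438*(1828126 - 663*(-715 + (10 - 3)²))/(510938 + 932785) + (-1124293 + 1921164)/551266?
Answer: 1539157824188634913/265291801106 ≈ 5.8018e+6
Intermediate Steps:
Z = -1539157824188634913/265291801106 (Z = -(2248861886396/481241 - 815586798*(-715 + 7²)/481241) + 796871*(1/551266) = -(2248861886396/481241 - 815586798*(-715 + 49)/481241) + 796871/551266 = -3690438/(1443723/(1828126 - 663*(-666))) + 796871/551266 = -3690438/(1443723/(1828126 + 441558)) + 796871/551266 = -3690438/(1443723/2269684) + 796871/551266 = -3690438/(1443723*(1/2269684)) + 796871/551266 = -3690438/1443723/2269684 + 796871/551266 = -3690438*2269684/1443723 + 796871/551266 = -2792042693864/481241 + 796871/551266 = -1539157824188634913/265291801106 ≈ -5.8018e+6)
-Z = -1*(-1539157824188634913/265291801106) = 1539157824188634913/265291801106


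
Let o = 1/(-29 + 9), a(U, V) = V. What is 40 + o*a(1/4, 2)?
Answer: 399/10 ≈ 39.900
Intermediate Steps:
o = -1/20 (o = 1/(-20) = -1/20 ≈ -0.050000)
40 + o*a(1/4, 2) = 40 - 1/20*2 = 40 - ⅒ = 399/10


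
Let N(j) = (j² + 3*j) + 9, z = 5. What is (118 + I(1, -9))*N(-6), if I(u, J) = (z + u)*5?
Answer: 3996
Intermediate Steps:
I(u, J) = 25 + 5*u (I(u, J) = (5 + u)*5 = 25 + 5*u)
N(j) = 9 + j² + 3*j
(118 + I(1, -9))*N(-6) = (118 + (25 + 5*1))*(9 + (-6)² + 3*(-6)) = (118 + (25 + 5))*(9 + 36 - 18) = (118 + 30)*27 = 148*27 = 3996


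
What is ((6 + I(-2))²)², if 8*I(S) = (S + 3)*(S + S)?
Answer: 14641/16 ≈ 915.06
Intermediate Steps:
I(S) = S*(3 + S)/4 (I(S) = ((S + 3)*(S + S))/8 = ((3 + S)*(2*S))/8 = (2*S*(3 + S))/8 = S*(3 + S)/4)
((6 + I(-2))²)² = ((6 + (¼)*(-2)*(3 - 2))²)² = ((6 + (¼)*(-2)*1)²)² = ((6 - ½)²)² = ((11/2)²)² = (121/4)² = 14641/16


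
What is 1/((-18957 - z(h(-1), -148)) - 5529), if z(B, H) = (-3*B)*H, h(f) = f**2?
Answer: -1/24930 ≈ -4.0112e-5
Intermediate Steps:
z(B, H) = -3*B*H
1/((-18957 - z(h(-1), -148)) - 5529) = 1/((-18957 - (-3)*(-1)**2*(-148)) - 5529) = 1/((-18957 - (-3)*(-148)) - 5529) = 1/((-18957 - 1*444) - 5529) = 1/((-18957 - 444) - 5529) = 1/(-19401 - 5529) = 1/(-24930) = -1/24930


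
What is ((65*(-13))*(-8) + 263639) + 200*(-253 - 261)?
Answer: 167599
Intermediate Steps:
((65*(-13))*(-8) + 263639) + 200*(-253 - 261) = (-845*(-8) + 263639) + 200*(-514) = (6760 + 263639) - 102800 = 270399 - 102800 = 167599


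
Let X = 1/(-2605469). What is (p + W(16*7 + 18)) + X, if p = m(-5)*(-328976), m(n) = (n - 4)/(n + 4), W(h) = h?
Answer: -7713892216727/2605469 ≈ -2.9607e+6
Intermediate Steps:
X = -1/2605469 ≈ -3.8381e-7
m(n) = (-4 + n)/(4 + n)
p = -2960784 (p = ((-4 - 5)/(4 - 5))*(-328976) = (-9/(-1))*(-328976) = -1*(-9)*(-328976) = 9*(-328976) = -2960784)
(p + W(16*7 + 18)) + X = (-2960784 + (16*7 + 18)) - 1/2605469 = (-2960784 + (112 + 18)) - 1/2605469 = (-2960784 + 130) - 1/2605469 = -2960654 - 1/2605469 = -7713892216727/2605469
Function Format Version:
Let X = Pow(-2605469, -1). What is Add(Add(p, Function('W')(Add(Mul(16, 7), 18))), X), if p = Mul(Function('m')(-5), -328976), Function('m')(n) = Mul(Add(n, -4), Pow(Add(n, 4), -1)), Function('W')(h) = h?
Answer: Rational(-7713892216727, 2605469) ≈ -2.9607e+6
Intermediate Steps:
X = Rational(-1, 2605469) ≈ -3.8381e-7
Function('m')(n) = Mul(Pow(Add(4, n), -1), Add(-4, n)) (Function('m')(n) = Mul(Add(-4, n), Pow(Add(4, n), -1)) = Mul(Pow(Add(4, n), -1), Add(-4, n)))
p = -2960784 (p = Mul(Mul(Pow(Add(4, -5), -1), Add(-4, -5)), -328976) = Mul(Mul(Pow(-1, -1), -9), -328976) = Mul(Mul(-1, -9), -328976) = Mul(9, -328976) = -2960784)
Add(Add(p, Function('W')(Add(Mul(16, 7), 18))), X) = Add(Add(-2960784, Add(Mul(16, 7), 18)), Rational(-1, 2605469)) = Add(Add(-2960784, Add(112, 18)), Rational(-1, 2605469)) = Add(Add(-2960784, 130), Rational(-1, 2605469)) = Add(-2960654, Rational(-1, 2605469)) = Rational(-7713892216727, 2605469)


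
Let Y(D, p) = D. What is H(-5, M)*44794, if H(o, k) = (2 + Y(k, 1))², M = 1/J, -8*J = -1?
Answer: 4479400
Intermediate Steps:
J = ⅛ (J = -⅛*(-1) = ⅛ ≈ 0.12500)
M = 8 (M = 1/(⅛) = 8)
H(o, k) = (2 + k)²
H(-5, M)*44794 = (2 + 8)²*44794 = 10²*44794 = 100*44794 = 4479400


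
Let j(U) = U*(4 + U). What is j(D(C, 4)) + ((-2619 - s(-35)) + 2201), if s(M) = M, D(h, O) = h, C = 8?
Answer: -287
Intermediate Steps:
j(D(C, 4)) + ((-2619 - s(-35)) + 2201) = 8*(4 + 8) + ((-2619 - 1*(-35)) + 2201) = 8*12 + ((-2619 + 35) + 2201) = 96 + (-2584 + 2201) = 96 - 383 = -287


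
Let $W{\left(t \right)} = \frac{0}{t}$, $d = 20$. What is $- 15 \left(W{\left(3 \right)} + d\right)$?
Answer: $-300$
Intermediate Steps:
$W{\left(t \right)} = 0$
$- 15 \left(W{\left(3 \right)} + d\right) = - 15 \left(0 + 20\right) = \left(-15\right) 20 = -300$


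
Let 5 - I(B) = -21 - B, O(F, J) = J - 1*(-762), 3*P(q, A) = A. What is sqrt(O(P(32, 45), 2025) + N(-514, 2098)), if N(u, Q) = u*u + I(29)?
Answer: sqrt(267038) ≈ 516.76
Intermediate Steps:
P(q, A) = A/3
O(F, J) = 762 + J (O(F, J) = J + 762 = 762 + J)
I(B) = 26 + B (I(B) = 5 - (-21 - B) = 5 + (21 + B) = 26 + B)
N(u, Q) = 55 + u**2 (N(u, Q) = u*u + (26 + 29) = u**2 + 55 = 55 + u**2)
sqrt(O(P(32, 45), 2025) + N(-514, 2098)) = sqrt((762 + 2025) + (55 + (-514)**2)) = sqrt(2787 + (55 + 264196)) = sqrt(2787 + 264251) = sqrt(267038)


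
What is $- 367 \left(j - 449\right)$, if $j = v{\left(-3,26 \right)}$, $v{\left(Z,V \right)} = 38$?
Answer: $150837$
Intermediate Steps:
$j = 38$
$- 367 \left(j - 449\right) = - 367 \left(38 - 449\right) = \left(-367\right) \left(-411\right) = 150837$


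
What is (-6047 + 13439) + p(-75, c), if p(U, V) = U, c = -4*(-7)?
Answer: 7317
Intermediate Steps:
c = 28
(-6047 + 13439) + p(-75, c) = (-6047 + 13439) - 75 = 7392 - 75 = 7317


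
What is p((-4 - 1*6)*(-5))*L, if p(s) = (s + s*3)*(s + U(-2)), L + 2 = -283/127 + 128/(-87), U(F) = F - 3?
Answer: -188925000/3683 ≈ -51297.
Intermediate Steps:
U(F) = -3 + F
L = -62975/11049 (L = -2 + (-283/127 + 128/(-87)) = -2 + (-283*1/127 + 128*(-1/87)) = -2 + (-283/127 - 128/87) = -2 - 40877/11049 = -62975/11049 ≈ -5.6996)
p(s) = 4*s*(-5 + s) (p(s) = (s + s*3)*(s + (-3 - 2)) = (s + 3*s)*(s - 5) = (4*s)*(-5 + s) = 4*s*(-5 + s))
p((-4 - 1*6)*(-5))*L = (4*((-4 - 1*6)*(-5))*(-5 + (-4 - 1*6)*(-5)))*(-62975/11049) = (4*((-4 - 6)*(-5))*(-5 + (-4 - 6)*(-5)))*(-62975/11049) = (4*(-10*(-5))*(-5 - 10*(-5)))*(-62975/11049) = (4*50*(-5 + 50))*(-62975/11049) = (4*50*45)*(-62975/11049) = 9000*(-62975/11049) = -188925000/3683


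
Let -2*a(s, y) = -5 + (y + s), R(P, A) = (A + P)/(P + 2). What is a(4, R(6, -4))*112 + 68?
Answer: 110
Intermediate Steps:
R(P, A) = (A + P)/(2 + P)
a(s, y) = 5/2 - s/2 - y/2 (a(s, y) = -(-5 + (y + s))/2 = -(-5 + (s + y))/2 = -(-5 + s + y)/2 = 5/2 - s/2 - y/2)
a(4, R(6, -4))*112 + 68 = (5/2 - 1/2*4 - (-4 + 6)/(2*(2 + 6)))*112 + 68 = (5/2 - 2 - 2/(2*8))*112 + 68 = (5/2 - 2 - 2/16)*112 + 68 = (5/2 - 2 - 1/2*1/4)*112 + 68 = (5/2 - 2 - 1/8)*112 + 68 = (3/8)*112 + 68 = 42 + 68 = 110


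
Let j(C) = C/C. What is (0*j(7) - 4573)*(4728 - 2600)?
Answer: -9731344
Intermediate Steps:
j(C) = 1
(0*j(7) - 4573)*(4728 - 2600) = (0*1 - 4573)*(4728 - 2600) = (0 - 4573)*2128 = -4573*2128 = -9731344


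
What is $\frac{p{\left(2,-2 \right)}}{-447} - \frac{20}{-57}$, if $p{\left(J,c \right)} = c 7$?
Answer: $\frac{1082}{2831} \approx 0.3822$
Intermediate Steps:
$p{\left(J,c \right)} = 7 c$
$\frac{p{\left(2,-2 \right)}}{-447} - \frac{20}{-57} = \frac{7 \left(-2\right)}{-447} - \frac{20}{-57} = \left(-14\right) \left(- \frac{1}{447}\right) - - \frac{20}{57} = \frac{14}{447} + \frac{20}{57} = \frac{1082}{2831}$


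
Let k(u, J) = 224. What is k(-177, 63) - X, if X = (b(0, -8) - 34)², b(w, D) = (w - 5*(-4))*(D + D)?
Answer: -125092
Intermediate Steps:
b(w, D) = 2*D*(20 + w) (b(w, D) = (w + 20)*(2*D) = (20 + w)*(2*D) = 2*D*(20 + w))
X = 125316 (X = (2*(-8)*(20 + 0) - 34)² = (2*(-8)*20 - 34)² = (-320 - 34)² = (-354)² = 125316)
k(-177, 63) - X = 224 - 1*125316 = 224 - 125316 = -125092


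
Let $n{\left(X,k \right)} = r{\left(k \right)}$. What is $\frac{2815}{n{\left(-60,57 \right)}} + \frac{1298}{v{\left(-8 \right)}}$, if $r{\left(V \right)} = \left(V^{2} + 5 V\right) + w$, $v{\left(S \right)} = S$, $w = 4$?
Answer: $- \frac{1142451}{7076} \approx -161.45$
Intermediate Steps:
$r{\left(V \right)} = 4 + V^{2} + 5 V$ ($r{\left(V \right)} = \left(V^{2} + 5 V\right) + 4 = 4 + V^{2} + 5 V$)
$n{\left(X,k \right)} = 4 + k^{2} + 5 k$
$\frac{2815}{n{\left(-60,57 \right)}} + \frac{1298}{v{\left(-8 \right)}} = \frac{2815}{4 + 57^{2} + 5 \cdot 57} + \frac{1298}{-8} = \frac{2815}{4 + 3249 + 285} + 1298 \left(- \frac{1}{8}\right) = \frac{2815}{3538} - \frac{649}{4} = - \frac{1142451}{7076}$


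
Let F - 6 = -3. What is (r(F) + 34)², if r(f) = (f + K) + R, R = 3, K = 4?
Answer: 1936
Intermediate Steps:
F = 3 (F = 6 - 3 = 3)
r(f) = 7 + f (r(f) = (f + 4) + 3 = (4 + f) + 3 = 7 + f)
(r(F) + 34)² = ((7 + 3) + 34)² = (10 + 34)² = 44² = 1936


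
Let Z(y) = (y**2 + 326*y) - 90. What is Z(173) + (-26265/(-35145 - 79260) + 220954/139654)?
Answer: 45928249584529/532570529 ≈ 86239.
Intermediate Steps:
Z(y) = -90 + y**2 + 326*y
Z(173) + (-26265/(-35145 - 79260) + 220954/139654) = (-90 + 173**2 + 326*173) + (-26265/(-35145 - 79260) + 220954/139654) = (-90 + 29929 + 56398) + (-26265/(-114405) + 220954*(1/139654)) = 86237 + (-26265*(-1/114405) + 110477/69827) = 86237 + (1751/7627 + 110477/69827) = 86237 + 964875156/532570529 = 45928249584529/532570529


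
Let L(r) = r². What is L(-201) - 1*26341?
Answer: 14060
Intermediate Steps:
L(-201) - 1*26341 = (-201)² - 1*26341 = 40401 - 26341 = 14060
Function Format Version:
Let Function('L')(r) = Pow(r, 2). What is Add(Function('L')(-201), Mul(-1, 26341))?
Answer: 14060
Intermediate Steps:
Add(Function('L')(-201), Mul(-1, 26341)) = Add(Pow(-201, 2), Mul(-1, 26341)) = Add(40401, -26341) = 14060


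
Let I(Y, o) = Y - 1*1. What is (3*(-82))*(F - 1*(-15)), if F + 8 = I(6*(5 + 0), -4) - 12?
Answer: -5904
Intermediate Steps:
I(Y, o) = -1 + Y (I(Y, o) = Y - 1 = -1 + Y)
F = 9 (F = -8 + ((-1 + 6*(5 + 0)) - 12) = -8 + ((-1 + 6*5) - 12) = -8 + ((-1 + 30) - 12) = -8 + (29 - 12) = -8 + 17 = 9)
(3*(-82))*(F - 1*(-15)) = (3*(-82))*(9 - 1*(-15)) = -246*(9 + 15) = -246*24 = -5904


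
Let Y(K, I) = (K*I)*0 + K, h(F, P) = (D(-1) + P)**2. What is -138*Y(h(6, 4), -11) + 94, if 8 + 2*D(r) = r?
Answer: 119/2 ≈ 59.500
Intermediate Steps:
D(r) = -4 + r/2
h(F, P) = (-9/2 + P)**2 (h(F, P) = ((-4 + (1/2)*(-1)) + P)**2 = ((-4 - 1/2) + P)**2 = (-9/2 + P)**2)
Y(K, I) = K (Y(K, I) = (I*K)*0 + K = 0 + K = K)
-138*Y(h(6, 4), -11) + 94 = -69*(-9 + 2*4)**2/2 + 94 = -69*(-9 + 8)**2/2 + 94 = -69*(-1)**2/2 + 94 = -69/2 + 94 = 119/2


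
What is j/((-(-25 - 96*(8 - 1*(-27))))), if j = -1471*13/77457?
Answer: -19123/262191945 ≈ -7.2935e-5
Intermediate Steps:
j = -19123/77457 (j = -19123*1/77457 = -19123/77457 ≈ -0.24689)
j/((-(-25 - 96*(8 - 1*(-27))))) = -19123*(-1/(-25 - 96*(8 - 1*(-27))))/77457 = -19123*(-1/(-25 - 96*(8 + 27)))/77457 = -19123*(-1/(-25 - 96*35))/77457 = -19123*(-1/(-25 - 3360))/77457 = -19123/(77457*((-1*(-3385)))) = -19123/77457/3385 = -19123/77457*1/3385 = -19123/262191945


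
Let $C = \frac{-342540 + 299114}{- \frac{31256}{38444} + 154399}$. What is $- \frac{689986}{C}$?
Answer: $\frac{511942348928175}{208683643} \approx 2.4532 \cdot 10^{6}$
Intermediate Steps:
$C = - \frac{417367286}{1483920975}$ ($C = - \frac{43426}{\left(-31256\right) \frac{1}{38444} + 154399} = - \frac{43426}{- \frac{7814}{9611} + 154399} = - \frac{43426}{\frac{1483920975}{9611}} = \left(-43426\right) \frac{9611}{1483920975} = - \frac{417367286}{1483920975} \approx -0.28126$)
$- \frac{689986}{C} = - \frac{689986}{- \frac{417367286}{1483920975}} = \left(-689986\right) \left(- \frac{1483920975}{417367286}\right) = \frac{511942348928175}{208683643}$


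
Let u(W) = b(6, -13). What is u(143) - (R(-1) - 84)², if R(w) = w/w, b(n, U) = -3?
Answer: -6892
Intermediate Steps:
R(w) = 1
u(W) = -3
u(143) - (R(-1) - 84)² = -3 - (1 - 84)² = -3 - 1*(-83)² = -3 - 1*6889 = -3 - 6889 = -6892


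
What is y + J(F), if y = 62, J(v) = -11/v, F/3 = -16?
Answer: 2987/48 ≈ 62.229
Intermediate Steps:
F = -48 (F = 3*(-16) = -48)
y + J(F) = 62 - 11/(-48) = 62 - 11*(-1/48) = 62 + 11/48 = 2987/48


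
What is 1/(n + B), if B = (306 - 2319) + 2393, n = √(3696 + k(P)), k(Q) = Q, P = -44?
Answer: 95/35187 - √913/70374 ≈ 0.0022705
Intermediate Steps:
n = 2*√913 (n = √(3696 - 44) = √3652 = 2*√913 ≈ 60.432)
B = 380 (B = -2013 + 2393 = 380)
1/(n + B) = 1/(2*√913 + 380) = 1/(380 + 2*√913)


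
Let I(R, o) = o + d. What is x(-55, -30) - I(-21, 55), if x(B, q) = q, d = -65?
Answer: -20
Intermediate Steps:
I(R, o) = -65 + o (I(R, o) = o - 65 = -65 + o)
x(-55, -30) - I(-21, 55) = -30 - (-65 + 55) = -30 - 1*(-10) = -30 + 10 = -20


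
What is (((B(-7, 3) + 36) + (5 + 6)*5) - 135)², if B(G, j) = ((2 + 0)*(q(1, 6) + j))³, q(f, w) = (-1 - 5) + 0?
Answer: 67600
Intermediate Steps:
q(f, w) = -6 (q(f, w) = -6 + 0 = -6)
B(G, j) = (-12 + 2*j)³ (B(G, j) = ((2 + 0)*(-6 + j))³ = (2*(-6 + j))³ = (-12 + 2*j)³)
(((B(-7, 3) + 36) + (5 + 6)*5) - 135)² = (((8*(-6 + 3)³ + 36) + (5 + 6)*5) - 135)² = (((8*(-3)³ + 36) + 11*5) - 135)² = (((8*(-27) + 36) + 55) - 135)² = (((-216 + 36) + 55) - 135)² = ((-180 + 55) - 135)² = (-125 - 135)² = (-260)² = 67600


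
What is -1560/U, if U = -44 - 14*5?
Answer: 260/19 ≈ 13.684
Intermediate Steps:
U = -114 (U = -44 - 70 = -114)
-1560/U = -1560/(-114) = -1560*(-1/114) = 260/19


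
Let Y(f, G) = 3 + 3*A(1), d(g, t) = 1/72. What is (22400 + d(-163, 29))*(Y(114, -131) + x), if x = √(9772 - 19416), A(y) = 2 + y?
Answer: 1612801/6 + 1612801*I*√2411/36 ≈ 2.688e+5 + 2.1998e+6*I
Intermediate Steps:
d(g, t) = 1/72
x = 2*I*√2411 (x = √(-9644) = 2*I*√2411 ≈ 98.204*I)
Y(f, G) = 12 (Y(f, G) = 3 + 3*(2 + 1) = 3 + 3*3 = 3 + 9 = 12)
(22400 + d(-163, 29))*(Y(114, -131) + x) = (22400 + 1/72)*(12 + 2*I*√2411) = 1612801*(12 + 2*I*√2411)/72 = 1612801/6 + 1612801*I*√2411/36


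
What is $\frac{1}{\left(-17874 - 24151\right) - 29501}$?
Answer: $- \frac{1}{71526} \approx -1.3981 \cdot 10^{-5}$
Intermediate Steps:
$\frac{1}{\left(-17874 - 24151\right) - 29501} = \frac{1}{-42025 - 29501} = \frac{1}{-71526} = - \frac{1}{71526}$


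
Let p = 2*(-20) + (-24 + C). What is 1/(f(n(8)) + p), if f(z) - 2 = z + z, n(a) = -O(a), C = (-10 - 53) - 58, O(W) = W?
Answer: -1/199 ≈ -0.0050251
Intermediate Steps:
C = -121 (C = -63 - 58 = -121)
n(a) = -a
f(z) = 2 + 2*z (f(z) = 2 + (z + z) = 2 + 2*z)
p = -185 (p = 2*(-20) + (-24 - 121) = -40 - 145 = -185)
1/(f(n(8)) + p) = 1/((2 + 2*(-1*8)) - 185) = 1/((2 + 2*(-8)) - 185) = 1/((2 - 16) - 185) = 1/(-14 - 185) = 1/(-199) = -1/199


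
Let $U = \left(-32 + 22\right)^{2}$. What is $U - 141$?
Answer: $-41$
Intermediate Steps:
$U = 100$ ($U = \left(-10\right)^{2} = 100$)
$U - 141 = 100 - 141 = -41$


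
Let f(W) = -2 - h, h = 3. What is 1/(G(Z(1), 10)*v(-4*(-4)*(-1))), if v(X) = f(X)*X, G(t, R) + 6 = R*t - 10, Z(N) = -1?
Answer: -1/2080 ≈ -0.00048077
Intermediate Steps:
f(W) = -5 (f(W) = -2 - 1*3 = -2 - 3 = -5)
G(t, R) = -16 + R*t (G(t, R) = -6 + (R*t - 10) = -6 + (-10 + R*t) = -16 + R*t)
v(X) = -5*X
1/(G(Z(1), 10)*v(-4*(-4)*(-1))) = 1/((-16 + 10*(-1))*(-5*(-4*(-4))*(-1))) = 1/((-16 - 10)*(-80*(-1))) = 1/(-(-130)*(-16)) = 1/(-26*80) = 1/(-2080) = -1/2080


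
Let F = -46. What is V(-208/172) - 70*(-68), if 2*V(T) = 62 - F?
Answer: 4814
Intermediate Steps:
V(T) = 54 (V(T) = (62 - 1*(-46))/2 = (62 + 46)/2 = (½)*108 = 54)
V(-208/172) - 70*(-68) = 54 - 70*(-68) = 54 + 4760 = 4814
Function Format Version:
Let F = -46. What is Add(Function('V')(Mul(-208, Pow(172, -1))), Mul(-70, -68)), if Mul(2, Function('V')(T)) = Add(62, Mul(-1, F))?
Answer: 4814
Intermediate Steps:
Function('V')(T) = 54 (Function('V')(T) = Mul(Rational(1, 2), Add(62, Mul(-1, -46))) = Mul(Rational(1, 2), Add(62, 46)) = Mul(Rational(1, 2), 108) = 54)
Add(Function('V')(Mul(-208, Pow(172, -1))), Mul(-70, -68)) = Add(54, Mul(-70, -68)) = Add(54, 4760) = 4814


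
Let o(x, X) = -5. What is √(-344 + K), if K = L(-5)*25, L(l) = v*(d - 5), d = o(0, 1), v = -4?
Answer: 4*√41 ≈ 25.612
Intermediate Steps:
d = -5
L(l) = 40 (L(l) = -4*(-5 - 5) = -4*(-10) = 40)
K = 1000 (K = 40*25 = 1000)
√(-344 + K) = √(-344 + 1000) = √656 = 4*√41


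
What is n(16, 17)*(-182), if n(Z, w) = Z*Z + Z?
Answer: -49504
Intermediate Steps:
n(Z, w) = Z + Z² (n(Z, w) = Z² + Z = Z + Z²)
n(16, 17)*(-182) = (16*(1 + 16))*(-182) = (16*17)*(-182) = 272*(-182) = -49504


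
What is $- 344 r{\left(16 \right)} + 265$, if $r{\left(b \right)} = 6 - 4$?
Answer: $-423$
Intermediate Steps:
$r{\left(b \right)} = 2$ ($r{\left(b \right)} = 6 - 4 = 2$)
$- 344 r{\left(16 \right)} + 265 = \left(-344\right) 2 + 265 = -688 + 265 = -423$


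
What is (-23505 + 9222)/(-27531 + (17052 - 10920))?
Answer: 4761/7133 ≈ 0.66746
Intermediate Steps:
(-23505 + 9222)/(-27531 + (17052 - 10920)) = -14283/(-27531 + 6132) = -14283/(-21399) = -14283*(-1/21399) = 4761/7133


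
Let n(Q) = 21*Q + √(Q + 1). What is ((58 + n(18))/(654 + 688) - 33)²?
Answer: (43850 - √19)²/1800964 ≈ 1067.5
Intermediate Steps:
n(Q) = √(1 + Q) + 21*Q (n(Q) = 21*Q + √(1 + Q) = √(1 + Q) + 21*Q)
((58 + n(18))/(654 + 688) - 33)² = ((58 + (√(1 + 18) + 21*18))/(654 + 688) - 33)² = ((58 + (√19 + 378))/1342 - 33)² = ((58 + (378 + √19))*(1/1342) - 33)² = ((436 + √19)*(1/1342) - 33)² = ((218/671 + √19/1342) - 33)² = (-21925/671 + √19/1342)²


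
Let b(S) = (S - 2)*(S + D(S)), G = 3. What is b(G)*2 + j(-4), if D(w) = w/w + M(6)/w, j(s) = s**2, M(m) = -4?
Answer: 64/3 ≈ 21.333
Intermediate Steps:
D(w) = 1 - 4/w (D(w) = w/w - 4/w = 1 - 4/w)
b(S) = (-2 + S)*(S + (-4 + S)/S) (b(S) = (S - 2)*(S + (-4 + S)/S) = (-2 + S)*(S + (-4 + S)/S))
b(G)*2 + j(-4) = (-6 + 3**2 - 1*3 + 8/3)*2 + (-4)**2 = (-6 + 9 - 3 + 8*(1/3))*2 + 16 = (-6 + 9 - 3 + 8/3)*2 + 16 = (8/3)*2 + 16 = 16/3 + 16 = 64/3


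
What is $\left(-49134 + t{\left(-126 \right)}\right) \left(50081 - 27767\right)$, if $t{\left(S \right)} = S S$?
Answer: $-742119012$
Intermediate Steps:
$t{\left(S \right)} = S^{2}$
$\left(-49134 + t{\left(-126 \right)}\right) \left(50081 - 27767\right) = \left(-49134 + \left(-126\right)^{2}\right) \left(50081 - 27767\right) = \left(-49134 + 15876\right) 22314 = \left(-33258\right) 22314 = -742119012$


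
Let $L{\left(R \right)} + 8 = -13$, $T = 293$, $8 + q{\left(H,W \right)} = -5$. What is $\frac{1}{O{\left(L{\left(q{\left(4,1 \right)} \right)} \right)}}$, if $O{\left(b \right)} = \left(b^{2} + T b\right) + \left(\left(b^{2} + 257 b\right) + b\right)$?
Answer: $- \frac{1}{10689} \approx -9.3554 \cdot 10^{-5}$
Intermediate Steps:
$q{\left(H,W \right)} = -13$ ($q{\left(H,W \right)} = -8 - 5 = -13$)
$L{\left(R \right)} = -21$ ($L{\left(R \right)} = -8 - 13 = -21$)
$O{\left(b \right)} = 2 b^{2} + 551 b$ ($O{\left(b \right)} = \left(b^{2} + 293 b\right) + \left(\left(b^{2} + 257 b\right) + b\right) = \left(b^{2} + 293 b\right) + \left(b^{2} + 258 b\right) = 2 b^{2} + 551 b$)
$\frac{1}{O{\left(L{\left(q{\left(4,1 \right)} \right)} \right)}} = \frac{1}{\left(-21\right) \left(551 + 2 \left(-21\right)\right)} = \frac{1}{\left(-21\right) \left(551 - 42\right)} = \frac{1}{\left(-21\right) 509} = \frac{1}{-10689} = - \frac{1}{10689}$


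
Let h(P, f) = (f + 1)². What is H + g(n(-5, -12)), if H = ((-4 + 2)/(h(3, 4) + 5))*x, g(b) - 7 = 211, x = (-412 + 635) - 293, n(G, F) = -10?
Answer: 668/3 ≈ 222.67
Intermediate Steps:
h(P, f) = (1 + f)²
x = -70 (x = 223 - 293 = -70)
g(b) = 218 (g(b) = 7 + 211 = 218)
H = 14/3 (H = ((-4 + 2)/((1 + 4)² + 5))*(-70) = -2/(5² + 5)*(-70) = -2/(25 + 5)*(-70) = -2/30*(-70) = -2*1/30*(-70) = -1/15*(-70) = 14/3 ≈ 4.6667)
H + g(n(-5, -12)) = 14/3 + 218 = 668/3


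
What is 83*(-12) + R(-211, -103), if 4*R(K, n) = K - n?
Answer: -1023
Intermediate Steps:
R(K, n) = -n/4 + K/4 (R(K, n) = (K - n)/4 = -n/4 + K/4)
83*(-12) + R(-211, -103) = 83*(-12) + (-1/4*(-103) + (1/4)*(-211)) = -996 + (103/4 - 211/4) = -996 - 27 = -1023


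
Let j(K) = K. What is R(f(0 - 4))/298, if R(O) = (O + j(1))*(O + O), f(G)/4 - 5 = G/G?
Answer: 600/149 ≈ 4.0268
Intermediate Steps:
f(G) = 24 (f(G) = 20 + 4*(G/G) = 20 + 4*1 = 20 + 4 = 24)
R(O) = 2*O*(1 + O) (R(O) = (O + 1)*(O + O) = (1 + O)*(2*O) = 2*O*(1 + O))
R(f(0 - 4))/298 = (2*24*(1 + 24))/298 = (2*24*25)*(1/298) = 1200*(1/298) = 600/149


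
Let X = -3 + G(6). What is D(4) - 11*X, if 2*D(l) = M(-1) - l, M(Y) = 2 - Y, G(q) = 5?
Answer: -45/2 ≈ -22.500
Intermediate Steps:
D(l) = 3/2 - l/2 (D(l) = ((2 - 1*(-1)) - l)/2 = ((2 + 1) - l)/2 = (3 - l)/2 = 3/2 - l/2)
X = 2 (X = -3 + 5 = 2)
D(4) - 11*X = (3/2 - 1/2*4) - 11*2 = (3/2 - 2) - 22 = -1/2 - 22 = -45/2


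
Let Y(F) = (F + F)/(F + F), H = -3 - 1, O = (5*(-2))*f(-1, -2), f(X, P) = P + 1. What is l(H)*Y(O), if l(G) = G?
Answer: -4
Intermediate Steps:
f(X, P) = 1 + P
O = 10 (O = (5*(-2))*(1 - 2) = -10*(-1) = 10)
H = -4
Y(F) = 1 (Y(F) = (2*F)/((2*F)) = (2*F)*(1/(2*F)) = 1)
l(H)*Y(O) = -4*1 = -4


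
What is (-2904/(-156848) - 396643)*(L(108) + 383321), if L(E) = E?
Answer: -2981767172789555/19606 ≈ -1.5208e+11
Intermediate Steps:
(-2904/(-156848) - 396643)*(L(108) + 383321) = (-2904/(-156848) - 396643)*(108 + 383321) = (-2904*(-1/156848) - 396643)*383429 = (363/19606 - 396643)*383429 = -7776582295/19606*383429 = -2981767172789555/19606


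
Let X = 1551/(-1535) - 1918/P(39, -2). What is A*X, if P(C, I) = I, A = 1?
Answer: 1470514/1535 ≈ 957.99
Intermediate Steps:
X = 1470514/1535 (X = 1551/(-1535) - 1918/(-2) = 1551*(-1/1535) - 1918*(-1/2) = -1551/1535 + 959 = 1470514/1535 ≈ 957.99)
A*X = 1*(1470514/1535) = 1470514/1535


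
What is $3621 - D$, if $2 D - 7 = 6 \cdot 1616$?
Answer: $- \frac{2461}{2} \approx -1230.5$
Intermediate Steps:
$D = \frac{9703}{2}$ ($D = \frac{7}{2} + \frac{6 \cdot 1616}{2} = \frac{7}{2} + \frac{1}{2} \cdot 9696 = \frac{7}{2} + 4848 = \frac{9703}{2} \approx 4851.5$)
$3621 - D = 3621 - \frac{9703}{2} = - \frac{2461}{2}$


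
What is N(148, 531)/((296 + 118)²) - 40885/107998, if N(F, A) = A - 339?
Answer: -582232487/1542535434 ≈ -0.37745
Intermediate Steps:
N(F, A) = -339 + A
N(148, 531)/((296 + 118)²) - 40885/107998 = (-339 + 531)/((296 + 118)²) - 40885/107998 = 192/(414²) - 40885*1/107998 = 192/171396 - 40885/107998 = 192*(1/171396) - 40885/107998 = 16/14283 - 40885/107998 = -582232487/1542535434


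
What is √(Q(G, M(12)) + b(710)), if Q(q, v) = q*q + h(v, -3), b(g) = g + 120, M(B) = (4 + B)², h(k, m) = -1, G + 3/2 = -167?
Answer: √116885/2 ≈ 170.94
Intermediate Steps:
G = -337/2 (G = -3/2 - 167 = -337/2 ≈ -168.50)
b(g) = 120 + g
Q(q, v) = -1 + q² (Q(q, v) = q*q - 1 = q² - 1 = -1 + q²)
√(Q(G, M(12)) + b(710)) = √((-1 + (-337/2)²) + (120 + 710)) = √((-1 + 113569/4) + 830) = √(113565/4 + 830) = √(116885/4) = √116885/2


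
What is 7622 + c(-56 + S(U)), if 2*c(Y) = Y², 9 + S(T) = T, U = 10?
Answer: 18269/2 ≈ 9134.5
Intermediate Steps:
S(T) = -9 + T
c(Y) = Y²/2
7622 + c(-56 + S(U)) = 7622 + (-56 + (-9 + 10))²/2 = 7622 + (-56 + 1)²/2 = 7622 + (½)*(-55)² = 7622 + (½)*3025 = 7622 + 3025/2 = 18269/2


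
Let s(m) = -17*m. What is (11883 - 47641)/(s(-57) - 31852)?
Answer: 35758/30883 ≈ 1.1579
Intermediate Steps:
(11883 - 47641)/(s(-57) - 31852) = (11883 - 47641)/(-17*(-57) - 31852) = -35758/(969 - 31852) = -35758/(-30883) = -35758*(-1/30883) = 35758/30883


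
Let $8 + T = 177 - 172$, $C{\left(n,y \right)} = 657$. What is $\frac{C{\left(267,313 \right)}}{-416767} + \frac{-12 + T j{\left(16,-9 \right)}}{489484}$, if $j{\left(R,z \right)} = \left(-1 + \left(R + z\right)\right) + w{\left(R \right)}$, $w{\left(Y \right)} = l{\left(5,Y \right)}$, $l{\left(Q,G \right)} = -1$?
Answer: $- \frac{332843697}{204000778228} \approx -0.0016316$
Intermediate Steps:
$w{\left(Y \right)} = -1$
$T = -3$ ($T = -8 + \left(177 - 172\right) = -8 + 5 = -3$)
$j{\left(R,z \right)} = -2 + R + z$ ($j{\left(R,z \right)} = \left(-1 + \left(R + z\right)\right) - 1 = \left(-1 + R + z\right) - 1 = -2 + R + z$)
$\frac{C{\left(267,313 \right)}}{-416767} + \frac{-12 + T j{\left(16,-9 \right)}}{489484} = \frac{657}{-416767} + \frac{-12 - 3 \left(-2 + 16 - 9\right)}{489484} = 657 \left(- \frac{1}{416767}\right) + \left(-12 - 15\right) \frac{1}{489484} = - \frac{657}{416767} + \left(-12 - 15\right) \frac{1}{489484} = - \frac{657}{416767} - \frac{27}{489484} = - \frac{332843697}{204000778228}$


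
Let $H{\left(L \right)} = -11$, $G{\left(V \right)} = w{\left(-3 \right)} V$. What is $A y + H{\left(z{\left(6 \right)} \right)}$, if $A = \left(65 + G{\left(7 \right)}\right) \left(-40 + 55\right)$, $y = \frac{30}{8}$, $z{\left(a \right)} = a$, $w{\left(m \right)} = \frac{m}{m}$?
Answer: $4039$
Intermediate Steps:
$w{\left(m \right)} = 1$
$G{\left(V \right)} = V$ ($G{\left(V \right)} = 1 V = V$)
$y = \frac{15}{4}$ ($y = 30 \cdot \frac{1}{8} = \frac{15}{4} \approx 3.75$)
$A = 1080$ ($A = \left(65 + 7\right) \left(-40 + 55\right) = 72 \cdot 15 = 1080$)
$A y + H{\left(z{\left(6 \right)} \right)} = 1080 \cdot \frac{15}{4} - 11 = 4050 - 11 = 4039$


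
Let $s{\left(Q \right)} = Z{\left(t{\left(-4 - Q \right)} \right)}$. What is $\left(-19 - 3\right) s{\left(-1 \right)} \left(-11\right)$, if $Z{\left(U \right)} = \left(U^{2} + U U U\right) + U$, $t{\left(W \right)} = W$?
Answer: $-5082$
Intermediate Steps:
$Z{\left(U \right)} = U + U^{2} + U^{3}$ ($Z{\left(U \right)} = \left(U^{2} + U^{2} U\right) + U = \left(U^{2} + U^{3}\right) + U = U + U^{2} + U^{3}$)
$s{\left(Q \right)} = \left(-4 - Q\right) \left(-3 + \left(-4 - Q\right)^{2} - Q\right)$ ($s{\left(Q \right)} = \left(-4 - Q\right) \left(1 - \left(4 + Q\right) + \left(-4 - Q\right)^{2}\right) = \left(-4 - Q\right) \left(-3 + \left(-4 - Q\right)^{2} - Q\right)$)
$\left(-19 - 3\right) s{\left(-1 \right)} \left(-11\right) = \left(-19 - 3\right) \left(4 - 1\right) \left(3 - 1 - \left(4 - 1\right)^{2}\right) \left(-11\right) = \left(-19 - 3\right) 3 \left(3 - 1 - 3^{2}\right) \left(-11\right) = - 22 \cdot 3 \left(3 - 1 - 9\right) \left(-11\right) = - 22 \cdot 3 \left(-7\right) \left(-11\right) = \left(-22\right) \left(-21\right) \left(-11\right) = 462 \left(-11\right) = -5082$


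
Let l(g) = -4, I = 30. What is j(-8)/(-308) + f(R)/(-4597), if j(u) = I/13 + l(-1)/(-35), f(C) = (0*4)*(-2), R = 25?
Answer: -551/70070 ≈ -0.0078636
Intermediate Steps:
f(C) = 0 (f(C) = 0*(-2) = 0)
j(u) = 1102/455 (j(u) = 30/13 - 4/(-35) = 30*(1/13) - 4*(-1/35) = 30/13 + 4/35 = 1102/455)
j(-8)/(-308) + f(R)/(-4597) = (1102/455)/(-308) + 0/(-4597) = (1102/455)*(-1/308) + 0*(-1/4597) = -551/70070 + 0 = -551/70070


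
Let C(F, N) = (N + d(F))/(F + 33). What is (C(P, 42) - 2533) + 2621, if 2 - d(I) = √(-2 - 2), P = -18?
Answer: 1364/15 - 2*I/15 ≈ 90.933 - 0.13333*I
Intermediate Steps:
d(I) = 2 - 2*I (d(I) = 2 - √(-2 - 2) = 2 - √(-4) = 2 - 2*I)
C(F, N) = (2 + N - 2*I)/(33 + F) (C(F, N) = (N + (2 - 2*I))/(F + 33) = (2 + N - 2*I)/(33 + F))
(C(P, 42) - 2533) + 2621 = ((2 + 42 - 2*I)/(33 - 18) - 2533) + 2621 = ((44 - 2*I)/15 - 2533) + 2621 = ((44/15 - 2*I/15) - 2533) + 2621 = (-37951/15 - 2*I/15) + 2621 = 1364/15 - 2*I/15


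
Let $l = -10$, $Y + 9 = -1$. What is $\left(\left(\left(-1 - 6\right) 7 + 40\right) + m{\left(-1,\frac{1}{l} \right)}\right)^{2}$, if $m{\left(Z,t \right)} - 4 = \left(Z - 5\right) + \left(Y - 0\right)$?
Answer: $441$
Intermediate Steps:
$Y = -10$ ($Y = -9 - 1 = -10$)
$m{\left(Z,t \right)} = -11 + Z$ ($m{\left(Z,t \right)} = 4 + \left(\left(Z - 5\right) - 10\right) = 4 + \left(\left(-5 + Z\right) + \left(-10 + 0\right)\right) = 4 + \left(\left(-5 + Z\right) - 10\right) = 4 + \left(-15 + Z\right) = -11 + Z$)
$\left(\left(\left(-1 - 6\right) 7 + 40\right) + m{\left(-1,\frac{1}{l} \right)}\right)^{2} = \left(\left(\left(-1 - 6\right) 7 + 40\right) - 12\right)^{2} = \left(\left(\left(-7\right) 7 + 40\right) - 12\right)^{2} = \left(\left(-49 + 40\right) - 12\right)^{2} = \left(-9 - 12\right)^{2} = \left(-21\right)^{2} = 441$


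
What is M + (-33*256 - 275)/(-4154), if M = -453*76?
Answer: -143005189/4154 ≈ -34426.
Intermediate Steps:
M = -34428
M + (-33*256 - 275)/(-4154) = -34428 + (-33*256 - 275)/(-4154) = -34428 + (-8448 - 275)*(-1/4154) = -34428 - 8723*(-1/4154) = -34428 + 8723/4154 = -143005189/4154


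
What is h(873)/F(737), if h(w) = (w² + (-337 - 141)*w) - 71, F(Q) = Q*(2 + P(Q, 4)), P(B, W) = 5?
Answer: 49252/737 ≈ 66.828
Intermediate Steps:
F(Q) = 7*Q (F(Q) = Q*(2 + 5) = Q*7 = 7*Q)
h(w) = -71 + w² - 478*w (h(w) = (w² - 478*w) - 71 = -71 + w² - 478*w)
h(873)/F(737) = (-71 + 873² - 478*873)/((7*737)) = (-71 + 762129 - 417294)/5159 = 344764*(1/5159) = 49252/737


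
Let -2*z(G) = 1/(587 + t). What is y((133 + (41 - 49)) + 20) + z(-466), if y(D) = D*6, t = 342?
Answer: 1616459/1858 ≈ 870.00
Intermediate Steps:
y(D) = 6*D
z(G) = -1/1858 (z(G) = -1/(2*(587 + 342)) = -1/2/929 = -1/2*1/929 = -1/1858)
y((133 + (41 - 49)) + 20) + z(-466) = 6*((133 + (41 - 49)) + 20) - 1/1858 = 6*((133 - 8) + 20) - 1/1858 = 6*(125 + 20) - 1/1858 = 6*145 - 1/1858 = 870 - 1/1858 = 1616459/1858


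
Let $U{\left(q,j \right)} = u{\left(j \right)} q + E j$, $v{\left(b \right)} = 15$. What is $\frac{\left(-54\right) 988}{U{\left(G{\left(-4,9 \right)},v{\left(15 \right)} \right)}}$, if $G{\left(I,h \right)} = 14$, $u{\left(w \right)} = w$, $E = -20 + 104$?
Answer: $- \frac{8892}{245} \approx -36.294$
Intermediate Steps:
$E = 84$
$U{\left(q,j \right)} = 84 j + j q$ ($U{\left(q,j \right)} = j q + 84 j = 84 j + j q$)
$\frac{\left(-54\right) 988}{U{\left(G{\left(-4,9 \right)},v{\left(15 \right)} \right)}} = \frac{\left(-54\right) 988}{15 \left(84 + 14\right)} = - \frac{53352}{15 \cdot 98} = - \frac{53352}{1470} = \left(-53352\right) \frac{1}{1470} = - \frac{8892}{245}$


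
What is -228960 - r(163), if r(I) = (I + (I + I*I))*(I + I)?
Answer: -8996730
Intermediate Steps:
r(I) = 2*I*(I² + 2*I) (r(I) = (I + (I + I²))*(2*I) = (I² + 2*I)*(2*I) = 2*I*(I² + 2*I))
-228960 - r(163) = -228960 - 2*163²*(2 + 163) = -228960 - 2*26569*165 = -228960 - 1*8767770 = -228960 - 8767770 = -8996730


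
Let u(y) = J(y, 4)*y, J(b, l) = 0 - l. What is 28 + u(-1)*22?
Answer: 116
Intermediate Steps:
J(b, l) = -l
u(y) = -4*y (u(y) = (-1*4)*y = -4*y)
28 + u(-1)*22 = 28 - 4*(-1)*22 = 28 + 4*22 = 28 + 88 = 116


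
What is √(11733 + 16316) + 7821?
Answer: 7821 + √28049 ≈ 7988.5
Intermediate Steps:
√(11733 + 16316) + 7821 = √28049 + 7821 = 7821 + √28049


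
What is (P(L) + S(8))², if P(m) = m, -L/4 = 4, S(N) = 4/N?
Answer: 961/4 ≈ 240.25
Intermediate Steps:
L = -16 (L = -4*4 = -16)
(P(L) + S(8))² = (-16 + 4/8)² = (-16 + 4*(⅛))² = (-16 + ½)² = (-31/2)² = 961/4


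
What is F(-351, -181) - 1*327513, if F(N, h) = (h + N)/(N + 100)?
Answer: -82205231/251 ≈ -3.2751e+5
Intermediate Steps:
F(N, h) = (N + h)/(100 + N)
F(-351, -181) - 1*327513 = (-351 - 181)/(100 - 351) - 1*327513 = -532/(-251) - 327513 = -1/251*(-532) - 327513 = 532/251 - 327513 = -82205231/251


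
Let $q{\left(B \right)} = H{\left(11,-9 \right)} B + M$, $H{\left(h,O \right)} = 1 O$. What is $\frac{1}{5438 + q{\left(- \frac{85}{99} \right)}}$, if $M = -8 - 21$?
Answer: $\frac{11}{59584} \approx 0.00018461$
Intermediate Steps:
$H{\left(h,O \right)} = O$
$M = -29$ ($M = -8 - 21 = -29$)
$q{\left(B \right)} = -29 - 9 B$ ($q{\left(B \right)} = - 9 B - 29 = -29 - 9 B$)
$\frac{1}{5438 + q{\left(- \frac{85}{99} \right)}} = \frac{1}{5438 - \left(29 + 9 \left(- \frac{85}{99}\right)\right)} = \frac{1}{5438 - \left(29 + 9 \left(\left(-85\right) \frac{1}{99}\right)\right)} = \frac{1}{5438 - \frac{234}{11}} = \frac{1}{\frac{59584}{11}} = \frac{11}{59584}$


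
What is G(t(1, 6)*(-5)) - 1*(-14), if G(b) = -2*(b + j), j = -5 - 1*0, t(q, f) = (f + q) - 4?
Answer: 54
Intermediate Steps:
t(q, f) = -4 + f + q
j = -5 (j = -5 + 0 = -5)
G(b) = 10 - 2*b (G(b) = -2*(b - 5) = -2*(-5 + b) = 10 - 2*b)
G(t(1, 6)*(-5)) - 1*(-14) = (10 - 2*(-4 + 6 + 1)*(-5)) - 1*(-14) = (10 - 6*(-5)) + 14 = (10 - 2*(-15)) + 14 = (10 + 30) + 14 = 40 + 14 = 54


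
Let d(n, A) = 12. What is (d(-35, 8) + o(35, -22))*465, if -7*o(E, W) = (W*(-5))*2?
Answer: -63240/7 ≈ -9034.3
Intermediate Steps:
o(E, W) = 10*W/7 (o(E, W) = -W*(-5)*2/7 = -(-5*W)*2/7 = -(-10)*W/7 = 10*W/7)
(d(-35, 8) + o(35, -22))*465 = (12 + (10/7)*(-22))*465 = (12 - 220/7)*465 = -136/7*465 = -63240/7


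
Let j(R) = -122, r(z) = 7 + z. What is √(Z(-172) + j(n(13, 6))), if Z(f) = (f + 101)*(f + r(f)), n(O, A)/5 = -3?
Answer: 69*√5 ≈ 154.29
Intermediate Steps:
n(O, A) = -15 (n(O, A) = 5*(-3) = -15)
Z(f) = (7 + 2*f)*(101 + f) (Z(f) = (f + 101)*(f + (7 + f)) = (101 + f)*(7 + 2*f) = (7 + 2*f)*(101 + f))
√(Z(-172) + j(n(13, 6))) = √((707 + 2*(-172)² + 209*(-172)) - 122) = √((707 + 2*29584 - 35948) - 122) = √((707 + 59168 - 35948) - 122) = √(23927 - 122) = √23805 = 69*√5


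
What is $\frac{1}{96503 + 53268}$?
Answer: $\frac{1}{149771} \approx 6.6769 \cdot 10^{-6}$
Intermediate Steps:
$\frac{1}{96503 + 53268} = \frac{1}{149771}$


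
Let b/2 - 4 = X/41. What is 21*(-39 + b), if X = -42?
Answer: -28455/41 ≈ -694.02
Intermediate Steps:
b = 244/41 (b = 8 + 2*(-42/41) = 8 - 84/41 = 244/41 ≈ 5.9512)
21*(-39 + b) = 21*(-39 + 244/41) = 21*(-1355/41) = -28455/41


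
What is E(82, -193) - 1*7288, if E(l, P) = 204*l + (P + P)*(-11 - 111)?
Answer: 56532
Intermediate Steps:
E(l, P) = -244*P + 204*l (E(l, P) = 204*l + (2*P)*(-122) = 204*l - 244*P = -244*P + 204*l)
E(82, -193) - 1*7288 = (-244*(-193) + 204*82) - 1*7288 = (47092 + 16728) - 7288 = 63820 - 7288 = 56532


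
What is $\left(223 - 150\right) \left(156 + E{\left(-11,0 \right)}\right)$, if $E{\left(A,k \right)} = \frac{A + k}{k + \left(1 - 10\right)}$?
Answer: $\frac{103295}{9} \approx 11477.0$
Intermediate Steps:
$E{\left(A,k \right)} = \frac{A + k}{-9 + k}$ ($E{\left(A,k \right)} = \frac{A + k}{k - 9} = \frac{A + k}{-9 + k}$)
$\left(223 - 150\right) \left(156 + E{\left(-11,0 \right)}\right) = \left(223 - 150\right) \left(156 + \frac{-11 + 0}{-9 + 0}\right) = 73 \left(156 + \frac{1}{-9} \left(-11\right)\right) = 73 \left(156 - - \frac{11}{9}\right) = 73 \left(156 + \frac{11}{9}\right) = 73 \cdot \frac{1415}{9} = \frac{103295}{9}$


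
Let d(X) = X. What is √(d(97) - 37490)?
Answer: I*√37393 ≈ 193.37*I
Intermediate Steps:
√(d(97) - 37490) = √(97 - 37490) = √(-37393) = I*√37393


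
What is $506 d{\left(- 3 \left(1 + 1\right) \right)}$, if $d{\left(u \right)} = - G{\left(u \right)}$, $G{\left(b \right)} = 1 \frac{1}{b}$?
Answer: $\frac{253}{3} \approx 84.333$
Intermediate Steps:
$G{\left(b \right)} = \frac{1}{b}$
$d{\left(u \right)} = - \frac{1}{u}$
$506 d{\left(- 3 \left(1 + 1\right) \right)} = 506 \left(- \frac{1}{\left(-3\right) \left(1 + 1\right)}\right) = 506 \left(- \frac{1}{\left(-3\right) 2}\right) = 506 \left(- \frac{1}{-6}\right) = 506 \left(\left(-1\right) \left(- \frac{1}{6}\right)\right) = 506 \cdot \frac{1}{6} = \frac{253}{3}$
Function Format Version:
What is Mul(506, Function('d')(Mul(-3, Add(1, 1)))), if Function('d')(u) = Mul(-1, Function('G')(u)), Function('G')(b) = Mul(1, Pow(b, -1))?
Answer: Rational(253, 3) ≈ 84.333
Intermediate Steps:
Function('G')(b) = Pow(b, -1)
Function('d')(u) = Mul(-1, Pow(u, -1))
Mul(506, Function('d')(Mul(-3, Add(1, 1)))) = Mul(506, Mul(-1, Pow(Mul(-3, Add(1, 1)), -1))) = Mul(506, Mul(-1, Pow(Mul(-3, 2), -1))) = Mul(506, Mul(-1, Pow(-6, -1))) = Mul(506, Mul(-1, Rational(-1, 6))) = Mul(506, Rational(1, 6)) = Rational(253, 3)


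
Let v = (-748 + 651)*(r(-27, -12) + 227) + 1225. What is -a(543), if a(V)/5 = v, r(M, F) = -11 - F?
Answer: 104455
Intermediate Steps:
v = -20891 (v = (-748 + 651)*((-11 - 1*(-12)) + 227) + 1225 = -97*((-11 + 12) + 227) + 1225 = -97*(1 + 227) + 1225 = -97*228 + 1225 = -22116 + 1225 = -20891)
a(V) = -104455 (a(V) = 5*(-20891) = -104455)
-a(543) = -1*(-104455) = 104455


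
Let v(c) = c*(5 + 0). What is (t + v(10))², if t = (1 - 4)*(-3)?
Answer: 3481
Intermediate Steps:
v(c) = 5*c (v(c) = c*5 = 5*c)
t = 9 (t = -3*(-3) = 9)
(t + v(10))² = (9 + 5*10)² = (9 + 50)² = 59² = 3481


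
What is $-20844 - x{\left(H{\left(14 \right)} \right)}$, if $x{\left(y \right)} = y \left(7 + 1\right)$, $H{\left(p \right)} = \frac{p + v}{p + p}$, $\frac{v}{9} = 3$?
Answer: $- \frac{145990}{7} \approx -20856.0$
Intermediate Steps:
$v = 27$ ($v = 9 \cdot 3 = 27$)
$H{\left(p \right)} = \frac{27 + p}{2 p}$ ($H{\left(p \right)} = \frac{p + 27}{p + p} = \frac{27 + p}{2 p}$)
$x{\left(y \right)} = 8 y$ ($x{\left(y \right)} = y 8 = 8 y$)
$-20844 - x{\left(H{\left(14 \right)} \right)} = -20844 - 8 \frac{27 + 14}{2 \cdot 14} = -20844 - 8 \cdot \frac{1}{2} \cdot \frac{1}{14} \cdot 41 = -20844 - 8 \cdot \frac{41}{28} = -20844 - \frac{82}{7} = - \frac{145990}{7}$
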